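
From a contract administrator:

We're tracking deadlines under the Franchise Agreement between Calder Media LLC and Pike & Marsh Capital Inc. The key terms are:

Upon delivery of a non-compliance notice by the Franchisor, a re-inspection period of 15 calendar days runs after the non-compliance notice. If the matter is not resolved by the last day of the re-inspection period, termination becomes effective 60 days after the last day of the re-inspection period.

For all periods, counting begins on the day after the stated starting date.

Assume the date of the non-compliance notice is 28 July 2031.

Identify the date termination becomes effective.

11 October 2031

The last day of the re-inspection period: 28 July 2031 + 15 days = 12 August 2031.
The date termination becomes effective: 60 calendar days after 12 August 2031 is 11 October 2031.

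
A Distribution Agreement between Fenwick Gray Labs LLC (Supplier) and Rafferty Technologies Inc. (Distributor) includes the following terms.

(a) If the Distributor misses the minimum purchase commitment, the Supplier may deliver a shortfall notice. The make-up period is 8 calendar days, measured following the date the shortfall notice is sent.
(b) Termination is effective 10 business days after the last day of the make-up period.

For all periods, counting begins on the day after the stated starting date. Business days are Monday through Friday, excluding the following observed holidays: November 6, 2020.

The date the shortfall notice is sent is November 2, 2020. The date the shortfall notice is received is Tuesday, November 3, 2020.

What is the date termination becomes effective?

The last day of the make-up period: November 2, 2020 + 8 days = November 10, 2020.
The date termination becomes effective: 10 business days after Tuesday, November 10, 2020, skipping weekends — Nov 11, Nov 12, Nov 13, Nov 16, Nov 17, Nov 18, Nov 19, Nov 20, Nov 23, Nov 24 — lands on Tuesday, November 24, 2020.

November 24, 2020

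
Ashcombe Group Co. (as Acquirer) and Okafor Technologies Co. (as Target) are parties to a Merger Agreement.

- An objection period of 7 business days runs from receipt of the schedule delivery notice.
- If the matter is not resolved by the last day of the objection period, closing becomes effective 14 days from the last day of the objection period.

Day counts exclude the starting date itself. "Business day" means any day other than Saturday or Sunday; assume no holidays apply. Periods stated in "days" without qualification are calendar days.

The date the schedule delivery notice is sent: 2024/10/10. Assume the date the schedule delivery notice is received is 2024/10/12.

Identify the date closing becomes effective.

2024/11/05

From Saturday, 2024/10/12, 7 business days (Oct 14, Oct 15, Oct 16, Oct 17, Oct 18, Oct 21, Oct 22, skipping weekends) brings us to Tuesday, 2024/10/22, which is the last day of the objection period.
The date closing becomes effective: 14 calendar days after 2024/10/22 is 2024/11/05.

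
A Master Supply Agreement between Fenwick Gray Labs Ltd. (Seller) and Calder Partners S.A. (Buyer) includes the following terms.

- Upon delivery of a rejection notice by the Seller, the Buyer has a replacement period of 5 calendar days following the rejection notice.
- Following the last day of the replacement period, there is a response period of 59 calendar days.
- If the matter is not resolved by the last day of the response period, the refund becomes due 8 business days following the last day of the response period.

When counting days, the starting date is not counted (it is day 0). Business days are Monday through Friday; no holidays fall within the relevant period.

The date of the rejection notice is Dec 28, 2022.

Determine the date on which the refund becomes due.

The last day of the replacement period: Dec 28, 2022 + 5 days = Jan 2, 2023.
The last day of the response period: Jan 2, 2023 + 59 days = Mar 2, 2023.
The date on which the refund becomes due: 8 business days after Thursday, Mar 2, 2023, skipping weekends — Mar 3, Mar 6, Mar 7, Mar 8, Mar 9, Mar 10, Mar 13, Mar 14 — lands on Tuesday, Mar 14, 2023.

Mar 14, 2023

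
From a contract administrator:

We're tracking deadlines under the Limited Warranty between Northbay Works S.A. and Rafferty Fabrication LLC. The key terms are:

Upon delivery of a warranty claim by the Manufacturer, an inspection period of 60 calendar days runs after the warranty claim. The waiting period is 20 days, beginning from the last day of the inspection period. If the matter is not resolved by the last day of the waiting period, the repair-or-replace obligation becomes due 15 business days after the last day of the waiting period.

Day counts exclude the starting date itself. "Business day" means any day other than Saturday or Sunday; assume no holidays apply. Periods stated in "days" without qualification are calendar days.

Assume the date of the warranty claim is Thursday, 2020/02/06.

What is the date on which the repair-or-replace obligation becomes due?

2020/05/15

Adding 60 calendar days to 2020/02/06 gives 2020/04/06, which is the last day of the inspection period.
Adding 20 calendar days to 2020/04/06 gives 2020/04/26, which is the last day of the waiting period.
The date on which the repair-or-replace obligation becomes due: counting 15 business days from Sunday, 2020/04/26 (Apr 27, Apr 28, Apr 29, Apr 30, …, May 13, May 14, May 15, skipping weekends) reaches Friday, 2020/05/15.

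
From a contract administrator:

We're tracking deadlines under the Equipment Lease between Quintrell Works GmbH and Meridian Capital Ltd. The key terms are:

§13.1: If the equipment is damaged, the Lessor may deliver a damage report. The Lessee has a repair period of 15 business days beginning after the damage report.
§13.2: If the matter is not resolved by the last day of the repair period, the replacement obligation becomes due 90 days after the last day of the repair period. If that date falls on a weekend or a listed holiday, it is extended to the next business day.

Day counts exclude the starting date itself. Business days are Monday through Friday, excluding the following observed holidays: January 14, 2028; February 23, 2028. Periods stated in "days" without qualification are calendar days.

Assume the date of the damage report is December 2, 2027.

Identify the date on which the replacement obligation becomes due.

March 22, 2028

The last day of the repair period: counting 15 business days from Thursday, December 2, 2027 (Dec 3, Dec 6, Dec 7, Dec 8, …, Dec 21, Dec 22, Dec 23, skipping weekends) reaches Thursday, December 23, 2027.
The date on which the replacement obligation becomes due: 90 calendar days after December 23, 2027 is March 22, 2028. March 22, 2028 is a Wednesday and is not a listed holiday, so no roll-forward applies.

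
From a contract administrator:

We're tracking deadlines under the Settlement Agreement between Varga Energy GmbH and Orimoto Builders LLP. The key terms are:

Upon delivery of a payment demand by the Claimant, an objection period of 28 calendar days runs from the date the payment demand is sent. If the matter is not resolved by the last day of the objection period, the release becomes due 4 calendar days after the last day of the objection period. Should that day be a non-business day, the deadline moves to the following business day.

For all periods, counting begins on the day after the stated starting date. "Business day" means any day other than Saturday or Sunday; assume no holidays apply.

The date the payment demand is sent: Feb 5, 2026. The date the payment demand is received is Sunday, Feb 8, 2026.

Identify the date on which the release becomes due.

Mar 9, 2026

The last day of the objection period: Feb 5, 2026 + 28 days = Mar 5, 2026.
Adding 4 calendar days to Mar 5, 2026 gives Mar 9, 2026, which is the date on which the release becomes due. Mar 9, 2026 is a Monday, so no roll-forward applies.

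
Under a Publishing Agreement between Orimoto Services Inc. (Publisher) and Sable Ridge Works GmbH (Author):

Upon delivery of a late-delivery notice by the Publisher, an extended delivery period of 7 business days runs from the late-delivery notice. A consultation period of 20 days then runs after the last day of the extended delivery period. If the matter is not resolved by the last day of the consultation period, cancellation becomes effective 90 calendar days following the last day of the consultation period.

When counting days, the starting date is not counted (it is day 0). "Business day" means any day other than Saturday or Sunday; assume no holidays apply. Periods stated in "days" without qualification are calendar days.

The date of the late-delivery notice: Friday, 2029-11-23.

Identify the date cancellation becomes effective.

2030-03-24

From Friday, 2029-11-23, 7 business days (Nov 26, Nov 27, Nov 28, Nov 29, Nov 30, Dec 3, Dec 4, skipping weekends) brings us to Tuesday, 2029-12-04, which is the last day of the extended delivery period.
The last day of the consultation period: 20 calendar days after 2029-12-04 is 2029-12-24.
Adding 90 calendar days to 2029-12-24 gives 2030-03-24, which is the date cancellation becomes effective.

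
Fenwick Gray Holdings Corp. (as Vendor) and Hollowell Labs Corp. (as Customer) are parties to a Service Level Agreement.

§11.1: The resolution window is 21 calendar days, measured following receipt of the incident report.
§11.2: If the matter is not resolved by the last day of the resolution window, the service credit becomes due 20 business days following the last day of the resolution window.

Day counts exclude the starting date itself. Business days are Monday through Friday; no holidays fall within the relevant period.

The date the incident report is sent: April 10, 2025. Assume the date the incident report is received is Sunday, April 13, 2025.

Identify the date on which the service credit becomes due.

May 30, 2025

The last day of the resolution window: April 13, 2025 + 21 days = May 4, 2025.
From Sunday, May 4, 2025, 20 business days (May 5, May 6, May 7, May 8, …, May 28, May 29, May 30, skipping weekends) brings us to Friday, May 30, 2025, which is the date on which the service credit becomes due.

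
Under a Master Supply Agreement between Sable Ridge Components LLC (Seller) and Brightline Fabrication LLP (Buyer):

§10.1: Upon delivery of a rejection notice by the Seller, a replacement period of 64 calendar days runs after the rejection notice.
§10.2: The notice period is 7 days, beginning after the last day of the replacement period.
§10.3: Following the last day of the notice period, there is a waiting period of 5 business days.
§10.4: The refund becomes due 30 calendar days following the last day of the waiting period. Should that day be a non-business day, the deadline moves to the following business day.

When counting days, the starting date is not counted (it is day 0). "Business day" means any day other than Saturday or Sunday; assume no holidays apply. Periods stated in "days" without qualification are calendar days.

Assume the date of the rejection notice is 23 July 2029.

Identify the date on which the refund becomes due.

The last day of the replacement period: 64 calendar days after 23 July 2029 is 25 September 2029.
The last day of the notice period: 7 calendar days after 25 September 2029 is 2 October 2029.
The last day of the waiting period: counting 5 business days from Tuesday, 2 October 2029 (Oct 3, Oct 4, Oct 5, Oct 8, Oct 9, skipping weekends) reaches Tuesday, 9 October 2029.
The date on which the refund becomes due: 30 calendar days after 9 October 2029 is 8 November 2029. 8 November 2029 is a Thursday, so no roll-forward applies.

8 November 2029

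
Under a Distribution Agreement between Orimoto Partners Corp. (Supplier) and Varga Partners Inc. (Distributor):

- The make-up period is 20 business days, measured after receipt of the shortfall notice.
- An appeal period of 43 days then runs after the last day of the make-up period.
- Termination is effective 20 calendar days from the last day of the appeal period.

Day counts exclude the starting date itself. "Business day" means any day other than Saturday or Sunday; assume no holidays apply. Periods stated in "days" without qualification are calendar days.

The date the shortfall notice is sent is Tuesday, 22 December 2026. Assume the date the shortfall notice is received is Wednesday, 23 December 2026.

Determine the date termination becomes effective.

24 March 2027

From Wednesday, 23 December 2026, 20 business days (Dec 24, Dec 25, Dec 28, Dec 29, …, Jan 18, Jan 19, Jan 20, skipping weekends) brings us to Wednesday, 20 January 2027, which is the last day of the make-up period.
The last day of the appeal period: 43 calendar days after 20 January 2027 is 4 March 2027.
The date termination becomes effective: 4 March 2027 + 20 days = 24 March 2027.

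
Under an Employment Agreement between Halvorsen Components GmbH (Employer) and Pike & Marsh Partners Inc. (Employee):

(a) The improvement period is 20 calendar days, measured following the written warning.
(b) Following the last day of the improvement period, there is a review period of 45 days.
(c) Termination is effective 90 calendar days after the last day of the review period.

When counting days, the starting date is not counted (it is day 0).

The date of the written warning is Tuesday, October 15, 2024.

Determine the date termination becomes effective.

March 19, 2025

The last day of the improvement period: October 15, 2024 + 20 days = November 4, 2024.
Adding 45 calendar days to November 4, 2024 gives December 19, 2024, which is the last day of the review period.
The date termination becomes effective: December 19, 2024 + 90 days = March 19, 2025.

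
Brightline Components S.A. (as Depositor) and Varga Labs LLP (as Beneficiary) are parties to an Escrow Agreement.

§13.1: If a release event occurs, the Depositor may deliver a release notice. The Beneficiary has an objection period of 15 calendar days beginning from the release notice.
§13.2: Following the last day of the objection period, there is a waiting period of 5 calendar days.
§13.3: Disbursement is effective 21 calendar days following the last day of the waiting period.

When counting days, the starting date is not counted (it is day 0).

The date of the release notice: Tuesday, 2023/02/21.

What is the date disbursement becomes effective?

2023/04/03

The last day of the objection period: 2023/02/21 + 15 days = 2023/03/08.
Adding 5 calendar days to 2023/03/08 gives 2023/03/13, which is the last day of the waiting period.
The date disbursement becomes effective: 2023/03/13 + 21 days = 2023/04/03.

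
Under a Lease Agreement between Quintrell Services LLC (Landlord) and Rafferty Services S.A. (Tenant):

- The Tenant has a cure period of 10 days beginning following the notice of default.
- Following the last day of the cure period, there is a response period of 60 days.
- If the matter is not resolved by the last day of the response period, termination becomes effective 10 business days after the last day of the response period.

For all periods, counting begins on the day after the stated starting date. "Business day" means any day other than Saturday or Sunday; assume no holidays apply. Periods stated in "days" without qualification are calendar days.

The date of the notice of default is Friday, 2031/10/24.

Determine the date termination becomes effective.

The last day of the cure period: 2031/10/24 + 10 days = 2031/11/03.
Adding 60 calendar days to 2031/11/03 gives 2032/01/02, which is the last day of the response period.
From Friday, 2032/01/02, 10 business days (Jan 5, Jan 6, Jan 7, Jan 8, Jan 9, Jan 12, Jan 13, Jan 14, Jan 15, Jan 16, skipping weekends) brings us to Friday, 2032/01/16, which is the date termination becomes effective.

2032/01/16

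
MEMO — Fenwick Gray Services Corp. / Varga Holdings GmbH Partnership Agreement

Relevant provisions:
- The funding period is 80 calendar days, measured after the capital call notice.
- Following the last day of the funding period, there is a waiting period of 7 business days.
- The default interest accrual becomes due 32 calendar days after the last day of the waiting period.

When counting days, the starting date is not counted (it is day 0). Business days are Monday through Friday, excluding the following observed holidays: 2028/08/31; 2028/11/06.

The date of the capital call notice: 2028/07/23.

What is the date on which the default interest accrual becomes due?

2028/11/21

Adding 80 calendar days to 2028/07/23 gives 2028/10/11, which is the last day of the funding period.
From Wednesday, 2028/10/11, 7 business days (Oct 12, Oct 13, Oct 16, Oct 17, Oct 18, Oct 19, Oct 20, skipping weekends) brings us to Friday, 2028/10/20, which is the last day of the waiting period.
Adding 32 calendar days to 2028/10/20 gives 2028/11/21, which is the date on which the default interest accrual becomes due.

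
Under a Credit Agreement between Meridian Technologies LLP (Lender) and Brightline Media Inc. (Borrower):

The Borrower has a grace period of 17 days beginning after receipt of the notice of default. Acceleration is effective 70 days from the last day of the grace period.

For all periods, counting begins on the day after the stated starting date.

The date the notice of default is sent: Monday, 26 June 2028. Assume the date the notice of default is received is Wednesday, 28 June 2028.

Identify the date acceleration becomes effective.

23 September 2028

The last day of the grace period: 17 calendar days after 28 June 2028 is 15 July 2028.
The date acceleration becomes effective: 70 calendar days after 15 July 2028 is 23 September 2028.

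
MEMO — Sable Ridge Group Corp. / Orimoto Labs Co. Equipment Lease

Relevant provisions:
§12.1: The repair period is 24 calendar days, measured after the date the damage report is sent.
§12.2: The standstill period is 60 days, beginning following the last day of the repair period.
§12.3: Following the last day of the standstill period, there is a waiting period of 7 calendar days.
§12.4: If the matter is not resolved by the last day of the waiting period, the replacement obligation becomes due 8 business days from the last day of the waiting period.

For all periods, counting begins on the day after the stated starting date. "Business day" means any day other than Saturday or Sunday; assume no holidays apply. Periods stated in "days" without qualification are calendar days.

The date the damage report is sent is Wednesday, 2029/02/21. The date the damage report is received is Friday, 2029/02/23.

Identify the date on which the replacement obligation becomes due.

2029/06/04

Adding 24 calendar days to 2029/02/21 gives 2029/03/17, which is the last day of the repair period.
Adding 60 calendar days to 2029/03/17 gives 2029/05/16, which is the last day of the standstill period.
The last day of the waiting period: 2029/05/16 + 7 days = 2029/05/23.
The date on which the replacement obligation becomes due: 8 business days after Wednesday, 2029/05/23, skipping weekends — May 24, May 25, May 28, May 29, May 30, May 31, Jun 1, Jun 4 — lands on Monday, 2029/06/04.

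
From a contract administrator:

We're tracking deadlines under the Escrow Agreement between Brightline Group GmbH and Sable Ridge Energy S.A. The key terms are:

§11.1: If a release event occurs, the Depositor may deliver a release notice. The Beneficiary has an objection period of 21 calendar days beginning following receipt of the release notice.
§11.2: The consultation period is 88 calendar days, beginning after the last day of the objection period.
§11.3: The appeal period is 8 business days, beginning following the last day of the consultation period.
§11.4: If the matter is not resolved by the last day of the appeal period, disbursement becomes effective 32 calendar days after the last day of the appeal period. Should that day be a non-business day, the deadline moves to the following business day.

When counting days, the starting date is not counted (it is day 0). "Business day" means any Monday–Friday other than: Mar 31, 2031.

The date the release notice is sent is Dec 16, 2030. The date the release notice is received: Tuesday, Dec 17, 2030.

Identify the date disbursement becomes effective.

May 19, 2031

The last day of the objection period: 21 calendar days after Dec 17, 2030 is Jan 7, 2031.
The last day of the consultation period: Jan 7, 2031 + 88 days = Apr 5, 2031.
The last day of the appeal period: 8 business days after Saturday, Apr 5, 2031, skipping weekends — Apr 7, Apr 8, Apr 9, Apr 10, Apr 11, Apr 14, Apr 15, Apr 16 — lands on Wednesday, Apr 16, 2031.
Adding 32 calendar days to Apr 16, 2031 gives May 18, 2031, which is the date disbursement becomes effective. That falls on a Sunday, so it rolls to the next business day, Monday, May 19, 2031.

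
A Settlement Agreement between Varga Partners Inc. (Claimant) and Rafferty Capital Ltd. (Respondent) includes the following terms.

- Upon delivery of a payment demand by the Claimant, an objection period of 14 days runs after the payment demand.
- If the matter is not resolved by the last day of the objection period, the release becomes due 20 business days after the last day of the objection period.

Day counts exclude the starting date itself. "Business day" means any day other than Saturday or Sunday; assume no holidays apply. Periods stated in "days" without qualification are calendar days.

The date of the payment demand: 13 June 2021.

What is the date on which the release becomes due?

The last day of the objection period: 13 June 2021 + 14 days = 27 June 2021.
From Sunday, 27 June 2021, 20 business days (Jun 28, Jun 29, Jun 30, Jul 1, …, Jul 21, Jul 22, Jul 23, skipping weekends) brings us to Friday, 23 July 2021, which is the date on which the release becomes due.

23 July 2021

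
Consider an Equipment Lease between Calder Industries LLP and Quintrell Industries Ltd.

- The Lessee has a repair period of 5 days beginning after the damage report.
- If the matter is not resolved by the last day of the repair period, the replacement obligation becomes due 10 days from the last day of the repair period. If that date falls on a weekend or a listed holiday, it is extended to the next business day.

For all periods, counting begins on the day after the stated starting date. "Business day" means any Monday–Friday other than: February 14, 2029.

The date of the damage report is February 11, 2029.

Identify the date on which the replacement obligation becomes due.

Adding 5 calendar days to February 11, 2029 gives February 16, 2029, which is the last day of the repair period.
The date on which the replacement obligation becomes due: February 16, 2029 + 10 days = February 26, 2029. February 26, 2029 is a Monday and is not a listed holiday, so no roll-forward applies.

February 26, 2029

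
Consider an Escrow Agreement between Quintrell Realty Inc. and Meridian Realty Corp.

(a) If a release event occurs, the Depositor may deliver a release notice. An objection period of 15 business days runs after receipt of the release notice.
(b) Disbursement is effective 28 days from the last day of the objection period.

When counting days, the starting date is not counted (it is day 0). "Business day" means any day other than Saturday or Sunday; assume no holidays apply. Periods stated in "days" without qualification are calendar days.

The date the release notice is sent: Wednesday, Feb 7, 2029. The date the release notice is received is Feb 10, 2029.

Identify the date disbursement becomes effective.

Mar 30, 2029

The last day of the objection period: counting 15 business days from Saturday, Feb 10, 2029 (Feb 12, Feb 13, Feb 14, Feb 15, …, Feb 28, Mar 1, Mar 2, skipping weekends) reaches Friday, Mar 2, 2029.
Adding 28 calendar days to Mar 2, 2029 gives Mar 30, 2029, which is the date disbursement becomes effective.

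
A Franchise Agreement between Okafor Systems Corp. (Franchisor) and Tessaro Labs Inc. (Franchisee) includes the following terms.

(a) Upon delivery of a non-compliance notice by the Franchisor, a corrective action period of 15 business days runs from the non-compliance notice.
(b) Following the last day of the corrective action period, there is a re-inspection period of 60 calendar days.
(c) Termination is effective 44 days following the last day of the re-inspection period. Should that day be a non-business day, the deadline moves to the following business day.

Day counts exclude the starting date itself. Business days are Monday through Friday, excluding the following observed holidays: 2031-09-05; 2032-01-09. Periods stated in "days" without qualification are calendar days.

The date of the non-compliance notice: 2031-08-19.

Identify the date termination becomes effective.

The last day of the corrective action period: 15 business days after Tuesday, 2031-08-19, skipping weekends and the listed holiday on Sep 5 — Aug 20, Aug 21, Aug 22, Aug 25, …, Sep 8, Sep 9, Sep 10 — lands on Wednesday, 2031-09-10.
Adding 60 calendar days to 2031-09-10 gives 2031-11-09, which is the last day of the re-inspection period.
Adding 44 calendar days to 2031-11-09 gives 2031-12-23, which is the date termination becomes effective. 2031-12-23 is a Tuesday and is not a listed holiday, so no roll-forward applies.

2031-12-23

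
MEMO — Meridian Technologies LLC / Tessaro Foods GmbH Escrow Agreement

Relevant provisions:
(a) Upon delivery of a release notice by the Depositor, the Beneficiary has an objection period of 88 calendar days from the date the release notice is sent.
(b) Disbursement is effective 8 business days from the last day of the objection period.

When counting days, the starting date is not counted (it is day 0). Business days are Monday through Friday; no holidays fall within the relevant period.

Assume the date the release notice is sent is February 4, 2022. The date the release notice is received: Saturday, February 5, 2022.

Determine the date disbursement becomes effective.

Adding 88 calendar days to February 4, 2022 gives May 3, 2022, which is the last day of the objection period.
The date disbursement becomes effective: counting 8 business days from Tuesday, May 3, 2022 (May 4, May 5, May 6, May 9, May 10, May 11, May 12, May 13, skipping weekends) reaches Friday, May 13, 2022.

May 13, 2022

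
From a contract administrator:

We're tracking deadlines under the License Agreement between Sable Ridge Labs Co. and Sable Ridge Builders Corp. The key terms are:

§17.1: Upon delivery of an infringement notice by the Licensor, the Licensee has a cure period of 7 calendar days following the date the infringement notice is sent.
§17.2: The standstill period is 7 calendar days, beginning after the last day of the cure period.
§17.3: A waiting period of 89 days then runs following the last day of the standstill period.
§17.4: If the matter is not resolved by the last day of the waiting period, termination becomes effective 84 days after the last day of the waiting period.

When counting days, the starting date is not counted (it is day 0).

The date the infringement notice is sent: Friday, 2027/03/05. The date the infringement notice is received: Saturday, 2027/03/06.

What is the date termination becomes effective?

Adding 7 calendar days to 2027/03/05 gives 2027/03/12, which is the last day of the cure period.
Adding 7 calendar days to 2027/03/12 gives 2027/03/19, which is the last day of the standstill period.
The last day of the waiting period: 2027/03/19 + 89 days = 2027/06/16.
Adding 84 calendar days to 2027/06/16 gives 2027/09/08, which is the date termination becomes effective.

2027/09/08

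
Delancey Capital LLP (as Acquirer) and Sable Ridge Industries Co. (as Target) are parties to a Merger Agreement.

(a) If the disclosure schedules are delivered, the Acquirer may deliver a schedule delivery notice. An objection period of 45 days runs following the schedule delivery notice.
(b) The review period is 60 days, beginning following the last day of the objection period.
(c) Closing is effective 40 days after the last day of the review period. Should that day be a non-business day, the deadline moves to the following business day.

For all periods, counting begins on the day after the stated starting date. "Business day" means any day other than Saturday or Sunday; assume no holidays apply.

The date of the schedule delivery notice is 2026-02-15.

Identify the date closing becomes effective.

2026-07-10

The last day of the objection period: 45 calendar days after 2026-02-15 is 2026-04-01.
The last day of the review period: 2026-04-01 + 60 days = 2026-05-31.
The date closing becomes effective: 2026-05-31 + 40 days = 2026-07-10. 2026-07-10 is a Friday, so no roll-forward applies.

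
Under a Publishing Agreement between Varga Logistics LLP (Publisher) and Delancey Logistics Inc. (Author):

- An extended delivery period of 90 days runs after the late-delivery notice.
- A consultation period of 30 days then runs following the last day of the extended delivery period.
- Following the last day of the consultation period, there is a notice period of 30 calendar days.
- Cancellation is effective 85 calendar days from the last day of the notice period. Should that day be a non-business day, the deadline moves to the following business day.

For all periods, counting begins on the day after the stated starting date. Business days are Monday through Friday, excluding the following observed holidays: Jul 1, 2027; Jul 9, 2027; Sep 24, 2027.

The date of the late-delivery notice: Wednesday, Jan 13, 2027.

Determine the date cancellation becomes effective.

Sep 6, 2027

The last day of the extended delivery period: 90 calendar days after Jan 13, 2027 is Apr 13, 2027.
Adding 30 calendar days to Apr 13, 2027 gives May 13, 2027, which is the last day of the consultation period.
The last day of the notice period: 30 calendar days after May 13, 2027 is Jun 12, 2027.
Adding 85 calendar days to Jun 12, 2027 gives Sep 5, 2027, which is the date cancellation becomes effective. That falls on a Sunday, so it rolls to the next business day, Monday, Sep 6, 2027.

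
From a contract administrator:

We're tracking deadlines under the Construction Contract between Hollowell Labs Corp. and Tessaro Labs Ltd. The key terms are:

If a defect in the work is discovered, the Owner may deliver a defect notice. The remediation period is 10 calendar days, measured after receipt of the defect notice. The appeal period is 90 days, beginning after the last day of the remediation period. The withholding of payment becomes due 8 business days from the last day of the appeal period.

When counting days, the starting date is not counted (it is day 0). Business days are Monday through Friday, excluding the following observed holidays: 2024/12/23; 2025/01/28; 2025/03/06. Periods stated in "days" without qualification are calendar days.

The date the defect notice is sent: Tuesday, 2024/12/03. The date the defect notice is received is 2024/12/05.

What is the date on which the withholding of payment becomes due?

The last day of the remediation period: 10 calendar days after 2024/12/05 is 2024/12/15.
The last day of the appeal period: 2024/12/15 + 90 days = 2025/03/15.
The date on which the withholding of payment becomes due: 8 business days after Saturday, 2025/03/15, skipping weekends — Mar 17, Mar 18, Mar 19, Mar 20, Mar 21, Mar 24, Mar 25, Mar 26 — lands on Wednesday, 2025/03/26.

2025/03/26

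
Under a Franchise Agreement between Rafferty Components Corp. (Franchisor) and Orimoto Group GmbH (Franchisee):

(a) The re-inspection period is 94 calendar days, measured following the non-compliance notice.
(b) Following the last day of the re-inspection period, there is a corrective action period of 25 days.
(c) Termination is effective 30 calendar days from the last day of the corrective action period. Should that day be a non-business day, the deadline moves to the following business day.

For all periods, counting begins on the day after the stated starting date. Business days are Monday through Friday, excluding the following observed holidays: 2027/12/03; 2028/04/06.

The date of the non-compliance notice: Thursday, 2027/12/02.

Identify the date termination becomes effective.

2028/05/01

Adding 94 calendar days to 2027/12/02 gives 2028/03/05, which is the last day of the re-inspection period.
Adding 25 calendar days to 2028/03/05 gives 2028/03/30, which is the last day of the corrective action period.
Adding 30 calendar days to 2028/03/30 gives 2028/04/29, which is the date termination becomes effective. That falls on a Saturday, so it rolls to the next business day, Monday, 2028/05/01.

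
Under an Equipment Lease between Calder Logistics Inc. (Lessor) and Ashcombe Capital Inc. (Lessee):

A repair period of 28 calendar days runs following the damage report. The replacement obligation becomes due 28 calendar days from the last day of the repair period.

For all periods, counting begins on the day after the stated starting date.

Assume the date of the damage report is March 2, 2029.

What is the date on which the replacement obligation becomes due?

April 27, 2029

Adding 28 calendar days to March 2, 2029 gives March 30, 2029, which is the last day of the repair period.
The date on which the replacement obligation becomes due: March 30, 2029 + 28 days = April 27, 2029.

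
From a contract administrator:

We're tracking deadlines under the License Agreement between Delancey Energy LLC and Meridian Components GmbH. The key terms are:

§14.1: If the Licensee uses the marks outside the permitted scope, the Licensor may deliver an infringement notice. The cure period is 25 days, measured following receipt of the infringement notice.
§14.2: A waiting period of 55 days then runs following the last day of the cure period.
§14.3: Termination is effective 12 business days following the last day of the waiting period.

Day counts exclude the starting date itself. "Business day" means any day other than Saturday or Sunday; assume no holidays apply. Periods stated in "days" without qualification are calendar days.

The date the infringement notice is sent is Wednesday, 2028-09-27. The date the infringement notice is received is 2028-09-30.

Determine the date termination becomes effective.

2029-01-04

The last day of the cure period: 2028-09-30 + 25 days = 2028-10-25.
The last day of the waiting period: 2028-10-25 + 55 days = 2028-12-19.
The date termination becomes effective: 12 business days after Tuesday, 2028-12-19, skipping weekends — Dec 20, Dec 21, Dec 22, Dec 25, …, Jan 2, Jan 3, Jan 4 — lands on Thursday, 2029-01-04.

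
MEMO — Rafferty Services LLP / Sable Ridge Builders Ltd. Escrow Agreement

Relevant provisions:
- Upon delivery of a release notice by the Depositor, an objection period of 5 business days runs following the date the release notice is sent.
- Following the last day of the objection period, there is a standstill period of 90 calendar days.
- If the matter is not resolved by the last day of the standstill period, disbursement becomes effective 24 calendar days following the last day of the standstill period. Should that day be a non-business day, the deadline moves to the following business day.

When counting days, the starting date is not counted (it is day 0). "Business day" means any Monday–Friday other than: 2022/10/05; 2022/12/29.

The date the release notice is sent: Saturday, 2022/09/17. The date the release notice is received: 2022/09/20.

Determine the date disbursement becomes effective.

The last day of the objection period: counting 5 business days from Saturday, 2022/09/17 (Sep 19, Sep 20, Sep 21, Sep 22, Sep 23, skipping weekends) reaches Friday, 2022/09/23.
The last day of the standstill period: 90 calendar days after 2022/09/23 is 2022/12/22.
The date disbursement becomes effective: 2022/12/22 + 24 days = 2023/01/15. That falls on a Sunday, so it rolls to the next business day, Monday, 2023/01/16.

2023/01/16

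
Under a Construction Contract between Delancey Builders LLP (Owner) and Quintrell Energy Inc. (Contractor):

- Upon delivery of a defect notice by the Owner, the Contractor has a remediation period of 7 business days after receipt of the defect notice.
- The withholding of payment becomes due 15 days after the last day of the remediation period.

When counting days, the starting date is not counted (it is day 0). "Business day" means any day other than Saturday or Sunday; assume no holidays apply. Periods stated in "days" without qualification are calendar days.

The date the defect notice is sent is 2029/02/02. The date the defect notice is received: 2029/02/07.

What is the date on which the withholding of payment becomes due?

The last day of the remediation period: counting 7 business days from Wednesday, 2029/02/07 (Feb 8, Feb 9, Feb 12, Feb 13, Feb 14, Feb 15, Feb 16, skipping weekends) reaches Friday, 2029/02/16.
The date on which the withholding of payment becomes due: 15 calendar days after 2029/02/16 is 2029/03/03.

2029/03/03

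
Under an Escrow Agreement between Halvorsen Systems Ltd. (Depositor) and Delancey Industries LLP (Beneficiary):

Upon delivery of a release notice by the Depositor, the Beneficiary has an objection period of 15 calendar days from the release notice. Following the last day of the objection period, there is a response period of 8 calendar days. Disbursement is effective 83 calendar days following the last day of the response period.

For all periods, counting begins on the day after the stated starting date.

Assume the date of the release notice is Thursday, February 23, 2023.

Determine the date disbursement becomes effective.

The last day of the objection period: February 23, 2023 + 15 days = March 10, 2023.
The last day of the response period: 8 calendar days after March 10, 2023 is March 18, 2023.
The date disbursement becomes effective: 83 calendar days after March 18, 2023 is June 9, 2023.

June 9, 2023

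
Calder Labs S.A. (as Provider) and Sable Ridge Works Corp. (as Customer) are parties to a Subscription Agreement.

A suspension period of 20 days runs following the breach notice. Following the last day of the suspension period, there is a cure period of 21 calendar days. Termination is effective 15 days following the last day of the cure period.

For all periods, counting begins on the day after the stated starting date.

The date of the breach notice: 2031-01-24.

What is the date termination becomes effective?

The last day of the suspension period: 2031-01-24 + 20 days = 2031-02-13.
The last day of the cure period: 2031-02-13 + 21 days = 2031-03-06.
The date termination becomes effective: 2031-03-06 + 15 days = 2031-03-21.

2031-03-21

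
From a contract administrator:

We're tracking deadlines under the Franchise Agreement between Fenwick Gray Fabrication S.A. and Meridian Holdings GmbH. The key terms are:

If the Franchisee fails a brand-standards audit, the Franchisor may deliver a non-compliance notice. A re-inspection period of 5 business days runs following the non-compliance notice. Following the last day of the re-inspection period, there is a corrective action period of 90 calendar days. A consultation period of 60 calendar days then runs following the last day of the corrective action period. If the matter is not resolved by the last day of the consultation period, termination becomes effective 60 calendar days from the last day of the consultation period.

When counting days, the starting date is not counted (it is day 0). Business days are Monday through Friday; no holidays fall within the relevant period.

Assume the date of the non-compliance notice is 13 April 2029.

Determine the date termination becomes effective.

The last day of the re-inspection period: counting 5 business days from Friday, 13 April 2029 (Apr 16, Apr 17, Apr 18, Apr 19, Apr 20, skipping weekends) reaches Friday, 20 April 2029.
The last day of the corrective action period: 90 calendar days after 20 April 2029 is 19 July 2029.
The last day of the consultation period: 19 July 2029 + 60 days = 17 September 2029.
Adding 60 calendar days to 17 September 2029 gives 16 November 2029, which is the date termination becomes effective.

16 November 2029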